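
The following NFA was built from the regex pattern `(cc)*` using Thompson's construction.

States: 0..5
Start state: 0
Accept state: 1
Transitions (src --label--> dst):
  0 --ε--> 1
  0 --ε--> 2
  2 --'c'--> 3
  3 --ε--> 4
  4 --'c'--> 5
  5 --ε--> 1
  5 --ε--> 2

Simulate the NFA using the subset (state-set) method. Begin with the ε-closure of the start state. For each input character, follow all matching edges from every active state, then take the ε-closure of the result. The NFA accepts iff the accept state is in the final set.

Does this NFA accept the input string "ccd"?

S₀ = ε-closure({0}) = {0,1,2}
'c' @ 1: {3,4}
'c' @ 2: {1,2,5}  (accept∈set)
'd' @ 3: {}  — state set empty
after full input: {}  (accept=1 not in)

Answer: REJECT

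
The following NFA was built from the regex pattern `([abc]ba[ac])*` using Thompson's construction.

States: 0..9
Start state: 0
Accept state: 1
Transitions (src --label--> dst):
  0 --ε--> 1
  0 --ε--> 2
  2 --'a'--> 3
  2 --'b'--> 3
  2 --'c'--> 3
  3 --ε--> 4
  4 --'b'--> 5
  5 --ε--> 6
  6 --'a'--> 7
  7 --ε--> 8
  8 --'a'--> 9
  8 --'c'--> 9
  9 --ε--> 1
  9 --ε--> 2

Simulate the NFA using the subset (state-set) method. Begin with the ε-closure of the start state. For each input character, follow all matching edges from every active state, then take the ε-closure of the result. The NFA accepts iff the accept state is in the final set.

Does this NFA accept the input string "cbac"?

S₀ = ε-closure({0}) = {0,1,2}
'c' @ 1: {3,4}
'b' @ 2: {5,6}
'a' @ 3: {7,8}
'c' @ 4: {1,2,9}  (accept∈set)
after full input: {1,2,9}  (accept=1 in)

Answer: ACCEPT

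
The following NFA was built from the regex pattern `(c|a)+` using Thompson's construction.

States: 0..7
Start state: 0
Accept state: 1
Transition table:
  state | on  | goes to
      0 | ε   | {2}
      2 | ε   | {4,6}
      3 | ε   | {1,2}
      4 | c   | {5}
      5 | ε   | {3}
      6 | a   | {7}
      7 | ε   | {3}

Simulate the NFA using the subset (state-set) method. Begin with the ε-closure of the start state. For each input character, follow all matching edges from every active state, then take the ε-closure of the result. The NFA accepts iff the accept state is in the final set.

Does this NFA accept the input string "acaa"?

Answer: ACCEPT

Trace:
initial (ε-close {0}): {0,2,4,6}
'a' @ 1: {1,2,3,4,6,7}  (accept∈set)
'c' @ 2: {1,2,3,4,5,6}  (accept∈set)
'a' @ 3: {1,2,3,4,6,7}  (accept∈set)
'a' @ 4: {1,2,3,4,6,7}  (accept∈set)
final: {1,2,3,4,6,7}; accept 1 in set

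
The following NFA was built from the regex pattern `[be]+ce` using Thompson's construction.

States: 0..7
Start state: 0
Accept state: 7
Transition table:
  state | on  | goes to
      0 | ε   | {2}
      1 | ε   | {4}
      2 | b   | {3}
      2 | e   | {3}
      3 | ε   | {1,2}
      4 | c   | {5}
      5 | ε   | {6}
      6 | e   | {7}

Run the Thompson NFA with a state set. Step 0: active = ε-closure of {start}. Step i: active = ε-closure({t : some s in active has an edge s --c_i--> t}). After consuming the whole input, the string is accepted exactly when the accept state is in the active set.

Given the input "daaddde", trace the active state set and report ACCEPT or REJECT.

S₀ = ε-closure({0}) = {0,2}
'd' @ 1: {}  — dead — no transitions
rest 'aaddde' ignored (set empty)
end set {} — state 7 not in

Answer: REJECT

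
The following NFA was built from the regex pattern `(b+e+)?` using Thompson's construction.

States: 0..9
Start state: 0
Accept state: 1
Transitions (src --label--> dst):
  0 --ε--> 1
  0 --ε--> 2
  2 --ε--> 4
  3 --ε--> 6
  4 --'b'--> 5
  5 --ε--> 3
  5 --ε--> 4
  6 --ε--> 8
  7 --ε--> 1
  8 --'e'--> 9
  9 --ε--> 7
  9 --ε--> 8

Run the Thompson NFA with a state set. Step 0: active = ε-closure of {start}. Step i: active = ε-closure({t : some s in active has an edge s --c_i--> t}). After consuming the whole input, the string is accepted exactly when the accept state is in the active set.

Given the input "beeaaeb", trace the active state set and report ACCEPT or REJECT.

S₀ = ε-closure({0}) = {0,1,2,4}
'b' @ 1: {3,4,5,6,8}
'e' @ 2: {1,7,8,9}  (accept∈set)
'e' @ 3: {1,7,8,9}  (accept∈set)
'a' @ 4: {}  — dead — no transitions
rest 'aeb' ignored (set empty)
after full input: {}  (accept=1 not in)

Answer: REJECT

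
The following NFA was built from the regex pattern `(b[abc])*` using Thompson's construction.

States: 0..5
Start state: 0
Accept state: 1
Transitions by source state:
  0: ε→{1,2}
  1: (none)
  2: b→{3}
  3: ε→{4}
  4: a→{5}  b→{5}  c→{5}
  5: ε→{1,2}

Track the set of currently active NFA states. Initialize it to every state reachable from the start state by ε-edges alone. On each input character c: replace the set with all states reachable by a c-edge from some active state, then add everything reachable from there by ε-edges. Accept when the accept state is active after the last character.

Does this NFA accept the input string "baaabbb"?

S₀ = ε-closure({0}) = {0,1,2}
'b' @ 1: {3,4}
'a' @ 2: {1,2,5}  [accepting]
'a' @ 3: {}  — dead — no transitions
rest 'abbb' ignored (set empty)
end set {} — state 1 not in

Answer: REJECT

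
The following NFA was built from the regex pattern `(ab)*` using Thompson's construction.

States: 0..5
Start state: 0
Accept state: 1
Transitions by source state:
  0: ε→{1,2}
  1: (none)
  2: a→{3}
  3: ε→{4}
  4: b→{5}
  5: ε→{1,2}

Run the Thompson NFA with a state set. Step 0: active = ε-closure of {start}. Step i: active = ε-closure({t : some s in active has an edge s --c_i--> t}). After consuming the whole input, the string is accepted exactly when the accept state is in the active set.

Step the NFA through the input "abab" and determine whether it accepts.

initial (ε-close {0}): {0,1,2}
'a' @ 1: {3,4}
'b' @ 2: {1,2,5}  [accepting]
'a' @ 3: {3,4}
'b' @ 4: {1,2,5}  [accepting]
after full input: {1,2,5}  (accept=1 in)

Answer: ACCEPT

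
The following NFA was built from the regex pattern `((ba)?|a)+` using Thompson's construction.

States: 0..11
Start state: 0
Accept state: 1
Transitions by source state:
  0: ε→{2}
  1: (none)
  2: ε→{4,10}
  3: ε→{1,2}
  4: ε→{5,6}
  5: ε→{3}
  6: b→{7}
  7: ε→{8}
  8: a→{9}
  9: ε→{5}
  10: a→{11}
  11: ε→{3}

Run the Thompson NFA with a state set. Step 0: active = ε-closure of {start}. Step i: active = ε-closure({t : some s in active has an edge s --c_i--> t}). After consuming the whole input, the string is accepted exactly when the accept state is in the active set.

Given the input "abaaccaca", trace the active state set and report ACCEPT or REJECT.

Answer: REJECT

Trace:
S₀ = ε-closure({0}) = {0,1,2,3,4,5,6,10}
'a' @ 1: {1,2,3,4,5,6,10,11}  [accepting]
'b' @ 2: {7,8}
'a' @ 3: {1,2,3,4,5,6,9,10}  [accepting]
'a' @ 4: {1,2,3,4,5,6,10,11}  [accepting]
'c' @ 5: {}  — state set empty
rest 'caca' ignored (set empty)
final: {}; accept 1 not in set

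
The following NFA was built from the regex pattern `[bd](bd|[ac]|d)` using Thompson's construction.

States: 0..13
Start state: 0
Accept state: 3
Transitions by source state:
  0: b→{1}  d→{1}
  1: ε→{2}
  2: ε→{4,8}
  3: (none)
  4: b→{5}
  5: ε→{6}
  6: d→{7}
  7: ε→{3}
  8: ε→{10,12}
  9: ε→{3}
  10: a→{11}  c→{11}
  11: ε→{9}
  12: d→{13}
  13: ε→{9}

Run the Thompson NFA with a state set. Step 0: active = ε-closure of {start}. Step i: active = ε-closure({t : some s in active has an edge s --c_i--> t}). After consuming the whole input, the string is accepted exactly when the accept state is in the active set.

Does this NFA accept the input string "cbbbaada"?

Answer: REJECT

Derivation:
start: ε-closure({0}) = {0}
'c' @ 1: {}  — state set empty
rest 'bbbaada' ignored (set empty)
final: {}; accept 3 not in set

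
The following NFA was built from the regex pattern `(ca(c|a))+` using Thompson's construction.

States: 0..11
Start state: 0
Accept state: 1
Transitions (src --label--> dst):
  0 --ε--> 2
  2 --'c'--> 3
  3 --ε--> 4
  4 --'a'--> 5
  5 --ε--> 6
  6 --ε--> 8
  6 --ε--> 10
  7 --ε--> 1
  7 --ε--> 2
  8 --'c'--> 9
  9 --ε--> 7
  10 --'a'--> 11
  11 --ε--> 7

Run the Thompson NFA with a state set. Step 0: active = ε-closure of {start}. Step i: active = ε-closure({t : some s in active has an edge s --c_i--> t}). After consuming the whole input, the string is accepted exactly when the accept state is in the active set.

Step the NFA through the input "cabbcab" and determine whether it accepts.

Answer: REJECT

Trace:
start: ε-closure({0}) = {0,2}
'c' @ 1: {3,4}
'a' @ 2: {5,6,8,10}
'b' @ 3: {}  — dead — no transitions
rest 'bcab' ignored (set empty)
end set {} — state 1 not in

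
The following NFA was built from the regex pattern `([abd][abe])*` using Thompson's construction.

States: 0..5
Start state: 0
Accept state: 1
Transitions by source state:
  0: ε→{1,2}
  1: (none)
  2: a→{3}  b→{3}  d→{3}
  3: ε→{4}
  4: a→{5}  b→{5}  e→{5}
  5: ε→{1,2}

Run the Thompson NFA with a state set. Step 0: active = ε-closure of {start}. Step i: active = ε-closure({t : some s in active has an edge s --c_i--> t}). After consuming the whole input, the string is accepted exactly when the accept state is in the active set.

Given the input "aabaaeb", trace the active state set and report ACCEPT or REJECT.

Answer: REJECT

Steps:
start: ε-closure({0}) = {0,1,2}
'a' @ 1: {3,4}
'a' @ 2: {1,2,5}  ✓accept
'b' @ 3: {3,4}
'a' @ 4: {1,2,5}  ✓accept
'a' @ 5: {3,4}
'e' @ 6: {1,2,5}  ✓accept
'b' @ 7: {3,4}
final: {3,4}; accept 1 not in set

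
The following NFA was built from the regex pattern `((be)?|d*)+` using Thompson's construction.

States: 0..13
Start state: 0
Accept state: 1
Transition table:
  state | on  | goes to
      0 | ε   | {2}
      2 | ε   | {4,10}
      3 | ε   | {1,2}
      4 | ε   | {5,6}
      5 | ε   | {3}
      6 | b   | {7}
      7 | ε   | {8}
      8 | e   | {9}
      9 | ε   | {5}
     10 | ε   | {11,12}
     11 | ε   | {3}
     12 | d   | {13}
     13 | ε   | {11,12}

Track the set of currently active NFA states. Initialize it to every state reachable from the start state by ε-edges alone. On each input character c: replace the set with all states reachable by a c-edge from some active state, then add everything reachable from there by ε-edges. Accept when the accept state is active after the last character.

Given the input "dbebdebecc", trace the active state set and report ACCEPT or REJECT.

Answer: REJECT

Trace:
initial (ε-close {0}): {0,1,2,3,4,5,6,10,11,12}
'd' @ 1: {1,2,3,4,5,6,10,11,12,13}  ✓accept
'b' @ 2: {7,8}
'e' @ 3: {1,2,3,4,5,6,9,10,11,12}  ✓accept
'b' @ 4: {7,8}
'd' @ 5: {}  — state set empty
rest 'ebecc' ignored (set empty)
after full input: {}  (accept=1 not in)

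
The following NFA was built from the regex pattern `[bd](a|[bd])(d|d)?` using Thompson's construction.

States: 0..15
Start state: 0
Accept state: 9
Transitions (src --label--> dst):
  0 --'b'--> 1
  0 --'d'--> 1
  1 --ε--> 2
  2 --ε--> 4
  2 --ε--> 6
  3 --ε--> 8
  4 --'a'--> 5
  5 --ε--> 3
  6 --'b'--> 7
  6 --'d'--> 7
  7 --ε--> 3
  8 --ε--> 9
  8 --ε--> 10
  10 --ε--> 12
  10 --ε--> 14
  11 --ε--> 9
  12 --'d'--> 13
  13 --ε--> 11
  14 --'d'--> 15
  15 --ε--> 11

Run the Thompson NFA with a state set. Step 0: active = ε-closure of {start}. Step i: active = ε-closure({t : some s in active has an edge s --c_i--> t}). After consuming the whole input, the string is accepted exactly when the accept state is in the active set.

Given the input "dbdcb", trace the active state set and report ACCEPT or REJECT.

Answer: REJECT

Trace:
S₀ = ε-closure({0}) = {0}
'd' @ 1: {1,2,4,6}
'b' @ 2: {3,7,8,9,10,12,14}  (accept∈set)
'd' @ 3: {9,11,13,15}  (accept∈set)
'c' @ 4: {}  — dead — no transitions
rest 'b' ignored (set empty)
after full input: {}  (accept=9 not in)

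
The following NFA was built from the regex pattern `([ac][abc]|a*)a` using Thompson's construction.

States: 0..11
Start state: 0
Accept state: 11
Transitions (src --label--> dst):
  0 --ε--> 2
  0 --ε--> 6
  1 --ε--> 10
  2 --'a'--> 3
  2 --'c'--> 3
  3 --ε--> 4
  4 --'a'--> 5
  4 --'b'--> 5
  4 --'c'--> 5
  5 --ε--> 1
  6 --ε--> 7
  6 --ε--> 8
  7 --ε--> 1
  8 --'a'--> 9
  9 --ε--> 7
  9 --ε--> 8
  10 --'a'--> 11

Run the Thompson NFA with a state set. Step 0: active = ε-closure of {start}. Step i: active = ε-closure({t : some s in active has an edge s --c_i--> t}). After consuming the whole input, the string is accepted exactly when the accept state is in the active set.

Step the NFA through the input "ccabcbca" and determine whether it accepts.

start: ε-closure({0}) = {0,1,2,6,7,8,10}
'c' @ 1: {3,4}
'c' @ 2: {1,5,10}
'a' @ 3: {11}  ✓accept
'b' @ 4: {}  — dead — no transitions
rest 'cbca' ignored (set empty)
end set {} — state 11 not in

Answer: REJECT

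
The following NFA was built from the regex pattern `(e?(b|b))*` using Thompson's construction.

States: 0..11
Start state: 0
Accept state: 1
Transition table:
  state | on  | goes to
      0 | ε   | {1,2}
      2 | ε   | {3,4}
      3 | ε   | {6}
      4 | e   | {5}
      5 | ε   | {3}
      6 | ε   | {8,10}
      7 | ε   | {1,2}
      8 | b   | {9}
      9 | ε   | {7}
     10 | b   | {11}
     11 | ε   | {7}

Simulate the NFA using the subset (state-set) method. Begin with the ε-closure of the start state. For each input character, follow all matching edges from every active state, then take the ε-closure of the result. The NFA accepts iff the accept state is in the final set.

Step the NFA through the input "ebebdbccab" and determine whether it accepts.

start: ε-closure({0}) = {0,1,2,3,4,6,8,10}
'e' @ 1: {3,5,6,8,10}
'b' @ 2: {1,2,3,4,6,7,8,9,10,11}  [accepting]
'e' @ 3: {3,5,6,8,10}
'b' @ 4: {1,2,3,4,6,7,8,9,10,11}  [accepting]
'd' @ 5: {}  — state set empty
rest 'bccab' ignored (set empty)
final: {}; accept 1 not in set

Answer: REJECT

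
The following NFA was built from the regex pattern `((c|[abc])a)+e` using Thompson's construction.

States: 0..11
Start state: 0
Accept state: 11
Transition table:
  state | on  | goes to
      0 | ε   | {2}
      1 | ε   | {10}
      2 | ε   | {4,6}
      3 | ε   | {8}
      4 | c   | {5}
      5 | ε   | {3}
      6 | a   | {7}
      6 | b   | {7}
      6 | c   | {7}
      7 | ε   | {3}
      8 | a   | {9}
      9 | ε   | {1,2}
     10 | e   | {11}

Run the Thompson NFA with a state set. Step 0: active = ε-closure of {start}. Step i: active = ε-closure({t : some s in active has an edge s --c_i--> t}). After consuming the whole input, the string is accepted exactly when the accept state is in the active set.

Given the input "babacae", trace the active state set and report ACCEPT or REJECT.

initial (ε-close {0}): {0,2,4,6}
'b' @ 1: {3,7,8}
'a' @ 2: {1,2,4,6,9,10}
'b' @ 3: {3,7,8}
'a' @ 4: {1,2,4,6,9,10}
'c' @ 5: {3,5,7,8}
'a' @ 6: {1,2,4,6,9,10}
'e' @ 7: {11}  (accept∈set)
end set {11} — state 11 in

Answer: ACCEPT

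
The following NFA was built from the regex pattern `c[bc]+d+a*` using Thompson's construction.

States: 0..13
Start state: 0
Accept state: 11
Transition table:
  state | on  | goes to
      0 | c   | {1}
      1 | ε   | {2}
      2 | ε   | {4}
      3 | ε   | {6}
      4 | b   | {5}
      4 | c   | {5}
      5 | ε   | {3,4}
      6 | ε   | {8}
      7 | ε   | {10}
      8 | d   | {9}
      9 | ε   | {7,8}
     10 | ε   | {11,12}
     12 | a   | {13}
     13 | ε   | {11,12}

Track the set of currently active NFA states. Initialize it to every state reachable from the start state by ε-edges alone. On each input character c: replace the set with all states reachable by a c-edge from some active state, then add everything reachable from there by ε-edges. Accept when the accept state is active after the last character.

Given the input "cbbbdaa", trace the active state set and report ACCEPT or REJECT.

Answer: ACCEPT

Trace:
S₀ = ε-closure({0}) = {0}
'c' @ 1: {1,2,4}
'b' @ 2: {3,4,5,6,8}
'b' @ 3: {3,4,5,6,8}
'b' @ 4: {3,4,5,6,8}
'd' @ 5: {7,8,9,10,11,12}  ✓accept
'a' @ 6: {11,12,13}  ✓accept
'a' @ 7: {11,12,13}  ✓accept
final: {11,12,13}; accept 11 in set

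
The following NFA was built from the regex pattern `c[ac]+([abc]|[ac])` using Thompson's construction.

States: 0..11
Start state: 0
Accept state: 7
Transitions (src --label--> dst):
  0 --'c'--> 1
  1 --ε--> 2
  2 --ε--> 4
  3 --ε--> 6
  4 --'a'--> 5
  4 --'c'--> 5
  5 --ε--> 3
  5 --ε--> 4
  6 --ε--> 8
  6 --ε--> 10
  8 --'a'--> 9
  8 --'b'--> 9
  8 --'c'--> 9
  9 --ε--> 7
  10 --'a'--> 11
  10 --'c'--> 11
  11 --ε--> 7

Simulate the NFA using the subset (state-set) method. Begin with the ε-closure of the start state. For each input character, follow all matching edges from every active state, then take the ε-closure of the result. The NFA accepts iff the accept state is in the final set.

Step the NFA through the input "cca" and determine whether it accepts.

Answer: ACCEPT

Derivation:
initial (ε-close {0}): {0}
'c' @ 1: {1,2,4}
'c' @ 2: {3,4,5,6,8,10}
'a' @ 3: {3,4,5,6,7,8,9,10,11}  [accepting]
end set {3,4,5,6,7,8,9,10,11} — state 7 in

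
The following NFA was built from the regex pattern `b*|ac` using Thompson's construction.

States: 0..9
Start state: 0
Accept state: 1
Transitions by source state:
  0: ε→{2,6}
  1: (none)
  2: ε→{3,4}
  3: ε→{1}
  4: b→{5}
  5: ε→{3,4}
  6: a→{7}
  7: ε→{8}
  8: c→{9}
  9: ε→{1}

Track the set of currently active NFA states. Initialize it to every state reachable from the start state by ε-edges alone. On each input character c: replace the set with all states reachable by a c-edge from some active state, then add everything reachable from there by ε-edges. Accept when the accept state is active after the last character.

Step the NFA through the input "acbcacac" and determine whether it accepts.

start: ε-closure({0}) = {0,1,2,3,4,6}
'a' @ 1: {7,8}
'c' @ 2: {1,9}  [accepting]
'b' @ 3: {}  — state set empty
rest 'cacac' ignored (set empty)
final: {}; accept 1 not in set

Answer: REJECT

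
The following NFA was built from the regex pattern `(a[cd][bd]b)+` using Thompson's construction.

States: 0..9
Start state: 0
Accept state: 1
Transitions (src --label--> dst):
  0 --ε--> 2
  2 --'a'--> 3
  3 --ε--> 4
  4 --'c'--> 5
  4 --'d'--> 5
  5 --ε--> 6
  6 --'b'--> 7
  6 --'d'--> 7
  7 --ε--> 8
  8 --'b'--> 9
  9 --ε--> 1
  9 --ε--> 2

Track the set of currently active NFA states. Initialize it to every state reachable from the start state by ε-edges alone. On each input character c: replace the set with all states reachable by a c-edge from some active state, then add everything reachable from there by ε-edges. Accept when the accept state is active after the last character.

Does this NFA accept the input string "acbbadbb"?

Answer: ACCEPT

Derivation:
initial (ε-close {0}): {0,2}
'a' @ 1: {3,4}
'c' @ 2: {5,6}
'b' @ 3: {7,8}
'b' @ 4: {1,2,9}  [accepting]
'a' @ 5: {3,4}
'd' @ 6: {5,6}
'b' @ 7: {7,8}
'b' @ 8: {1,2,9}  [accepting]
after full input: {1,2,9}  (accept=1 in)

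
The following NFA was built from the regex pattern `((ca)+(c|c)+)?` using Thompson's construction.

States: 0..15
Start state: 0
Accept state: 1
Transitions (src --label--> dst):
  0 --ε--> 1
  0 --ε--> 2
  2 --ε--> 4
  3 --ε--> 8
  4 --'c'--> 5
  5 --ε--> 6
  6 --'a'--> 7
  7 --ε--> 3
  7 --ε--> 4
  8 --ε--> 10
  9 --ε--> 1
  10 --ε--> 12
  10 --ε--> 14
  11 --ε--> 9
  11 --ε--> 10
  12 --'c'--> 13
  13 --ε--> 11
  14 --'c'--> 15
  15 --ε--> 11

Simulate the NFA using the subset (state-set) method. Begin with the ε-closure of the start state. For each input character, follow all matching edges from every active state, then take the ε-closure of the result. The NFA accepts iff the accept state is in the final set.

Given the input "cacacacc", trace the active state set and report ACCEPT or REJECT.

initial (ε-close {0}): {0,1,2,4}
'c' @ 1: {5,6}
'a' @ 2: {3,4,7,8,10,12,14}
'c' @ 3: {1,5,6,9,10,11,12,13,14,15}  ✓accept
'a' @ 4: {3,4,7,8,10,12,14}
'c' @ 5: {1,5,6,9,10,11,12,13,14,15}  ✓accept
'a' @ 6: {3,4,7,8,10,12,14}
'c' @ 7: {1,5,6,9,10,11,12,13,14,15}  ✓accept
'c' @ 8: {1,9,10,11,12,13,14,15}  ✓accept
after full input: {1,9,10,11,12,13,14,15}  (accept=1 in)

Answer: ACCEPT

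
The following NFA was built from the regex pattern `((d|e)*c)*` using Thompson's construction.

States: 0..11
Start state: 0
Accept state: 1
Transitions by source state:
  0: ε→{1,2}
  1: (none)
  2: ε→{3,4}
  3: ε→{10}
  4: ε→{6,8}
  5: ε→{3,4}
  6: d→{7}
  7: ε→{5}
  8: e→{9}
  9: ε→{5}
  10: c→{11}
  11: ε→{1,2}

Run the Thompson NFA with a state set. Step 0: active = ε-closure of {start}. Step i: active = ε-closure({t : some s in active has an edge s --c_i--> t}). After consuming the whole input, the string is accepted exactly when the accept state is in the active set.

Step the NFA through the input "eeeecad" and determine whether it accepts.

Answer: REJECT

Trace:
S₀ = ε-closure({0}) = {0,1,2,3,4,6,8,10}
'e' @ 1: {3,4,5,6,8,9,10}
'e' @ 2: {3,4,5,6,8,9,10}
'e' @ 3: {3,4,5,6,8,9,10}
'e' @ 4: {3,4,5,6,8,9,10}
'c' @ 5: {1,2,3,4,6,8,10,11}  (accept∈set)
'a' @ 6: {}  — no active states
rest 'd' ignored (set empty)
final: {}; accept 1 not in set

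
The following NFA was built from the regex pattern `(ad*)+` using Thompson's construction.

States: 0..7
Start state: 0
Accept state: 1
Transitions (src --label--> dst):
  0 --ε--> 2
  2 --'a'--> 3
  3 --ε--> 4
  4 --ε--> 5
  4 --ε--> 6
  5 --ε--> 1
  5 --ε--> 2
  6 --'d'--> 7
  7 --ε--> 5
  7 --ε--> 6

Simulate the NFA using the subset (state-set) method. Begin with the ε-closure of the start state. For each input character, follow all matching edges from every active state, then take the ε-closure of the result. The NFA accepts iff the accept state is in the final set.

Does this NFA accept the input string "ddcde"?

start: ε-closure({0}) = {0,2}
'd' @ 1: {}  — no active states
rest 'dcde' ignored (set empty)
after full input: {}  (accept=1 not in)

Answer: REJECT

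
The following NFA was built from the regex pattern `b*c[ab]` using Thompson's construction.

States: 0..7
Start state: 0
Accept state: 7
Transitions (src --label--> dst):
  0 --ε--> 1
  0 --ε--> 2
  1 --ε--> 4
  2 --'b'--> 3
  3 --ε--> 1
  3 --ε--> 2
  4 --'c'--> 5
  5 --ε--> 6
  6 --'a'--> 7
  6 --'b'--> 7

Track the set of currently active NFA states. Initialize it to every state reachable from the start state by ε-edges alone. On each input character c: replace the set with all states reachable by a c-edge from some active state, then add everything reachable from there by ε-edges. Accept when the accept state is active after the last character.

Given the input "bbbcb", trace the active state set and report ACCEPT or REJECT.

S₀ = ε-closure({0}) = {0,1,2,4}
'b' @ 1: {1,2,3,4}
'b' @ 2: {1,2,3,4}
'b' @ 3: {1,2,3,4}
'c' @ 4: {5,6}
'b' @ 5: {7}  (accept∈set)
after full input: {7}  (accept=7 in)

Answer: ACCEPT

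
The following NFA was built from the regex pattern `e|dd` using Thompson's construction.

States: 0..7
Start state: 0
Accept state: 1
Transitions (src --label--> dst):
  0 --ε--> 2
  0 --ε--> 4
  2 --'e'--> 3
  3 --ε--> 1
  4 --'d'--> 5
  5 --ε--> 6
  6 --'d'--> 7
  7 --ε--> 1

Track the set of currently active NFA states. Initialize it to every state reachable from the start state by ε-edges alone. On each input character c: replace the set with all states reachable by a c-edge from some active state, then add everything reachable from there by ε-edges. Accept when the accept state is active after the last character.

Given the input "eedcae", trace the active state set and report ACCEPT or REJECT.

Answer: REJECT

Steps:
start: ε-closure({0}) = {0,2,4}
'e' @ 1: {1,3}  ✓accept
'e' @ 2: {}  — no active states
rest 'dcae' ignored (set empty)
final: {}; accept 1 not in set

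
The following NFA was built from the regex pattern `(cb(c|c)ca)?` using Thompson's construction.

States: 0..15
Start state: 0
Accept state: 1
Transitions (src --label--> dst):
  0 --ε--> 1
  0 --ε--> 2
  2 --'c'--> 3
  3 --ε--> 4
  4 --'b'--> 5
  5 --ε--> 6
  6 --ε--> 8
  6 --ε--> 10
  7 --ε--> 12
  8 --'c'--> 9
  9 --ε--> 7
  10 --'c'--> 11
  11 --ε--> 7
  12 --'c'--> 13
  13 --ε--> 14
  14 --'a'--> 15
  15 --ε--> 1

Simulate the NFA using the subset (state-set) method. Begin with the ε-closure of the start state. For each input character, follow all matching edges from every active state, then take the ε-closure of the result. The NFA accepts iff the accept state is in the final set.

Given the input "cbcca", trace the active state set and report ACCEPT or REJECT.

initial (ε-close {0}): {0,1,2}
'c' @ 1: {3,4}
'b' @ 2: {5,6,8,10}
'c' @ 3: {7,9,11,12}
'c' @ 4: {13,14}
'a' @ 5: {1,15}  (accept∈set)
final: {1,15}; accept 1 in set

Answer: ACCEPT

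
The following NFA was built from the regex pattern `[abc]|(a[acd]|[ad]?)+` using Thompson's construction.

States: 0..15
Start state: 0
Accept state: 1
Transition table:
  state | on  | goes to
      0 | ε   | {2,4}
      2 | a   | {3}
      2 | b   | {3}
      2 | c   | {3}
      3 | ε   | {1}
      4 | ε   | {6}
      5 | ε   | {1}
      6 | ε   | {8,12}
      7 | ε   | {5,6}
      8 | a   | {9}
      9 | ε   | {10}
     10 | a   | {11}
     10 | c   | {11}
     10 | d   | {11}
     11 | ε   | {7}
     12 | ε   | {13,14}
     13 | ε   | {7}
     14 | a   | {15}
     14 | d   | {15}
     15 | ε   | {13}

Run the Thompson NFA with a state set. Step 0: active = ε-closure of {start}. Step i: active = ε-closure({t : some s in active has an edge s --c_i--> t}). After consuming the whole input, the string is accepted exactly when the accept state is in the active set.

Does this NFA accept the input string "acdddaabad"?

Answer: REJECT

Derivation:
start: ε-closure({0}) = {0,1,2,4,5,6,7,8,12,13,14}
'a' @ 1: {1,3,5,6,7,8,9,10,12,13,14,15}  ✓accept
'c' @ 2: {1,5,6,7,8,11,12,13,14}  ✓accept
'd' @ 3: {1,5,6,7,8,12,13,14,15}  ✓accept
'd' @ 4: {1,5,6,7,8,12,13,14,15}  ✓accept
'd' @ 5: {1,5,6,7,8,12,13,14,15}  ✓accept
'a' @ 6: {1,5,6,7,8,9,10,12,13,14,15}  ✓accept
'a' @ 7: {1,5,6,7,8,9,10,11,12,13,14,15}  ✓accept
'b' @ 8: {}  — no active states
rest 'ad' ignored (set empty)
end set {} — state 1 not in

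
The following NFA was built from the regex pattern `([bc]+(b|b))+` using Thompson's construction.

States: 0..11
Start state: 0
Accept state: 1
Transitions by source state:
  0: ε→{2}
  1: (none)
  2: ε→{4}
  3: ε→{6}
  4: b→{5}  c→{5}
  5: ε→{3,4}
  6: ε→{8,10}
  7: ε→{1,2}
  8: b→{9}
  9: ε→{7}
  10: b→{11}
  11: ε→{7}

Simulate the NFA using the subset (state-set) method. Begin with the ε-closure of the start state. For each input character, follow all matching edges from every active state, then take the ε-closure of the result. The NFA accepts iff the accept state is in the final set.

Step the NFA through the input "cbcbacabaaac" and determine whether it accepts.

Answer: REJECT

Derivation:
initial (ε-close {0}): {0,2,4}
'c' @ 1: {3,4,5,6,8,10}
'b' @ 2: {1,2,3,4,5,6,7,8,9,10,11}  (accept∈set)
'c' @ 3: {3,4,5,6,8,10}
'b' @ 4: {1,2,3,4,5,6,7,8,9,10,11}  (accept∈set)
'a' @ 5: {}  — state set empty
rest 'cabaaac' ignored (set empty)
after full input: {}  (accept=1 not in)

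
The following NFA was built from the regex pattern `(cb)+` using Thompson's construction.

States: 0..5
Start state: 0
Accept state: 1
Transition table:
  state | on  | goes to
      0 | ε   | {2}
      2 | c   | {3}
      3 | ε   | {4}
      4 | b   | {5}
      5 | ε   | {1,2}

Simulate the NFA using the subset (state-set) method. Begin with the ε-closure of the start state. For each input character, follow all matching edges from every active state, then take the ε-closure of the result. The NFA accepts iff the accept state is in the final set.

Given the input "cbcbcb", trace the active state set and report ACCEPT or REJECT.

Answer: ACCEPT

Derivation:
start: ε-closure({0}) = {0,2}
'c' @ 1: {3,4}
'b' @ 2: {1,2,5}  (accept∈set)
'c' @ 3: {3,4}
'b' @ 4: {1,2,5}  (accept∈set)
'c' @ 5: {3,4}
'b' @ 6: {1,2,5}  (accept∈set)
end set {1,2,5} — state 1 in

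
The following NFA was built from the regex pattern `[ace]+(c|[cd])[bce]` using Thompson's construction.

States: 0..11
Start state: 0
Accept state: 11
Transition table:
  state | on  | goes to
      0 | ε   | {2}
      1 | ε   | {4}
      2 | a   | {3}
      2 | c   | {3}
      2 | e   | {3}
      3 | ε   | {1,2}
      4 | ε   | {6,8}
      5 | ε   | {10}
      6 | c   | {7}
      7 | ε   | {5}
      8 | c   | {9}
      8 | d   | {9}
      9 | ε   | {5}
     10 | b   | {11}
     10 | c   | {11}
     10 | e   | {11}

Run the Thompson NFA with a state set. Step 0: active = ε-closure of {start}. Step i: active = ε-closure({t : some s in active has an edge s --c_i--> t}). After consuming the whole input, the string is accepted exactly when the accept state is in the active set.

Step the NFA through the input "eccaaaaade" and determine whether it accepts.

Answer: ACCEPT

Steps:
S₀ = ε-closure({0}) = {0,2}
'e' @ 1: {1,2,3,4,6,8}
'c' @ 2: {1,2,3,4,5,6,7,8,9,10}
'c' @ 3: {1,2,3,4,5,6,7,8,9,10,11}  (accept∈set)
'a' @ 4: {1,2,3,4,6,8}
'a' @ 5: {1,2,3,4,6,8}
'a' @ 6: {1,2,3,4,6,8}
'a' @ 7: {1,2,3,4,6,8}
'a' @ 8: {1,2,3,4,6,8}
'd' @ 9: {5,9,10}
'e' @ 10: {11}  (accept∈set)
final: {11}; accept 11 in set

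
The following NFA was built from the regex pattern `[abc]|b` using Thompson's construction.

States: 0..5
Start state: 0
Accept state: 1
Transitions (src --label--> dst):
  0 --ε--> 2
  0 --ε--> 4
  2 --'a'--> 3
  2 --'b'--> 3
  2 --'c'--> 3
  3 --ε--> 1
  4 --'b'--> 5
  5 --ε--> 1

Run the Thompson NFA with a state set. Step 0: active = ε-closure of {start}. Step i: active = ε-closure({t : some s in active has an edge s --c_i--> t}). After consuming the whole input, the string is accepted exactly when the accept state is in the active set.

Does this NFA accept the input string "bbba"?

Answer: REJECT

Steps:
initial (ε-close {0}): {0,2,4}
'b' @ 1: {1,3,5}  ✓accept
'b' @ 2: {}  — state set empty
rest 'ba' ignored (set empty)
final: {}; accept 1 not in set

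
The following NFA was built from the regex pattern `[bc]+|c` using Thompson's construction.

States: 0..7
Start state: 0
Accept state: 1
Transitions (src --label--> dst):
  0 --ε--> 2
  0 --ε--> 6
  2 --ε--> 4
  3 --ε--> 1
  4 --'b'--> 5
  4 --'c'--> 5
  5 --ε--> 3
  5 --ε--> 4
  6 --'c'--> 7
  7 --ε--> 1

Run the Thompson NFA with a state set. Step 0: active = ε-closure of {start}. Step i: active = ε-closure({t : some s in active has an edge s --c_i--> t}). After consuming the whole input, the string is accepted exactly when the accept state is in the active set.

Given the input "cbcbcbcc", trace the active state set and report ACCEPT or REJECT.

Answer: ACCEPT

Steps:
initial (ε-close {0}): {0,2,4,6}
'c' @ 1: {1,3,4,5,7}  [accepting]
'b' @ 2: {1,3,4,5}  [accepting]
'c' @ 3: {1,3,4,5}  [accepting]
'b' @ 4: {1,3,4,5}  [accepting]
'c' @ 5: {1,3,4,5}  [accepting]
'b' @ 6: {1,3,4,5}  [accepting]
'c' @ 7: {1,3,4,5}  [accepting]
'c' @ 8: {1,3,4,5}  [accepting]
final: {1,3,4,5}; accept 1 in set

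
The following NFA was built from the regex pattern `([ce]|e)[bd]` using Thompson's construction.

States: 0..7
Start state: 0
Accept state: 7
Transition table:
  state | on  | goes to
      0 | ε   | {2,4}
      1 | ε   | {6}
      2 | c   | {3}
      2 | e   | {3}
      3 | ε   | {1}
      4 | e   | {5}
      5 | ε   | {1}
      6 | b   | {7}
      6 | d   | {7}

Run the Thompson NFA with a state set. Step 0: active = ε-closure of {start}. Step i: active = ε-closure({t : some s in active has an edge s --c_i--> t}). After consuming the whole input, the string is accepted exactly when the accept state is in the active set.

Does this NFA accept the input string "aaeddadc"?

initial (ε-close {0}): {0,2,4}
'a' @ 1: {}  — dead — no transitions
rest 'aeddadc' ignored (set empty)
final: {}; accept 7 not in set

Answer: REJECT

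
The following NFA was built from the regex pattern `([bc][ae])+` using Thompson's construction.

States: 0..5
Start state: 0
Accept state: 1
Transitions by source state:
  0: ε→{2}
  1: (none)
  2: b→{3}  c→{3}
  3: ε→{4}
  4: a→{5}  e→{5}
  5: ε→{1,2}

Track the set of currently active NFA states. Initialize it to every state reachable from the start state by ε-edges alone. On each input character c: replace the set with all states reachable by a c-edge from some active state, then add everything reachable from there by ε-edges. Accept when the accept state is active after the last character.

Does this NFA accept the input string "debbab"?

initial (ε-close {0}): {0,2}
'd' @ 1: {}  — state set empty
rest 'ebbab' ignored (set empty)
end set {} — state 1 not in

Answer: REJECT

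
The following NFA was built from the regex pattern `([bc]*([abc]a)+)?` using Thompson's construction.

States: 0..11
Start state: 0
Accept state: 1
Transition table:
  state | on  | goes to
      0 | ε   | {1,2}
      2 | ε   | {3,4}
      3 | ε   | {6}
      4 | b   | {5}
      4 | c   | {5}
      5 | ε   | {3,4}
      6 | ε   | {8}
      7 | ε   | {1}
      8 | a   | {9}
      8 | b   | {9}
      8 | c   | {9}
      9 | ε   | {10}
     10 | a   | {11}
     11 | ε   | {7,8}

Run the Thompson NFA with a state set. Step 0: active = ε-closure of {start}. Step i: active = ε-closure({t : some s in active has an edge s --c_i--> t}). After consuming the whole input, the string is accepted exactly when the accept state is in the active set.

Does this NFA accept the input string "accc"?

S₀ = ε-closure({0}) = {0,1,2,3,4,6,8}
'a' @ 1: {9,10}
'c' @ 2: {}  — no active states
rest 'cc' ignored (set empty)
end set {} — state 1 not in

Answer: REJECT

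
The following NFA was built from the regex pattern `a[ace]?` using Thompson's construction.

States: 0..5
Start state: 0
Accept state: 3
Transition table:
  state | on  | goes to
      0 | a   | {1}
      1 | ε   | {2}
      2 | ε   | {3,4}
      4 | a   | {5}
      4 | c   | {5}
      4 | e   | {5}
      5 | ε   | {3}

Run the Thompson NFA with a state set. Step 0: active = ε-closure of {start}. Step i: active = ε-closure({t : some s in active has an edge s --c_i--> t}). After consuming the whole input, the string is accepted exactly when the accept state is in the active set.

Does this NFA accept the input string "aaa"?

start: ε-closure({0}) = {0}
'a' @ 1: {1,2,3,4}  ✓accept
'a' @ 2: {3,5}  ✓accept
'a' @ 3: {}  — state set empty
final: {}; accept 3 not in set

Answer: REJECT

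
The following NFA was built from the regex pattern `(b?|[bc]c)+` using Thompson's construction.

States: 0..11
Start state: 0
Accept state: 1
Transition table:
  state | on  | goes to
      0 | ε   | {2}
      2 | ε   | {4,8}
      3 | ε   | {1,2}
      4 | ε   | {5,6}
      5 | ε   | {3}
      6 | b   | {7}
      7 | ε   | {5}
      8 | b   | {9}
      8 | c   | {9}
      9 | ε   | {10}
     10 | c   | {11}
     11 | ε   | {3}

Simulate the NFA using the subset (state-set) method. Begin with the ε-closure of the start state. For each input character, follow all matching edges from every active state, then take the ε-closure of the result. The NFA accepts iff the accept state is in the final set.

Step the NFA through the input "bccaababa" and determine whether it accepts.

initial (ε-close {0}): {0,1,2,3,4,5,6,8}
'b' @ 1: {1,2,3,4,5,6,7,8,9,10}  (accept∈set)
'c' @ 2: {1,2,3,4,5,6,8,9,10,11}  (accept∈set)
'c' @ 3: {1,2,3,4,5,6,8,9,10,11}  (accept∈set)
'a' @ 4: {}  — dead — no transitions
rest 'ababa' ignored (set empty)
final: {}; accept 1 not in set

Answer: REJECT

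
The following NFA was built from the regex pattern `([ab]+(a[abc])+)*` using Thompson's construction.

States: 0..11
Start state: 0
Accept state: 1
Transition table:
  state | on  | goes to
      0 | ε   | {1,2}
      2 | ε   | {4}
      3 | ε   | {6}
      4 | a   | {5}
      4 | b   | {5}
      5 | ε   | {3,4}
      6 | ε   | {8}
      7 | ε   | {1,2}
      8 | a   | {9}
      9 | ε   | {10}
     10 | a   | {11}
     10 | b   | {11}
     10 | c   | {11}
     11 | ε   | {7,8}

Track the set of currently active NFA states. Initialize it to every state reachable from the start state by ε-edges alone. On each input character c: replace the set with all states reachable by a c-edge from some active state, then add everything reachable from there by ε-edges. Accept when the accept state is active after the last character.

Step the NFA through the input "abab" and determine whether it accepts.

Answer: ACCEPT

Derivation:
start: ε-closure({0}) = {0,1,2,4}
'a' @ 1: {3,4,5,6,8}
'b' @ 2: {3,4,5,6,8}
'a' @ 3: {3,4,5,6,8,9,10}
'b' @ 4: {1,2,3,4,5,6,7,8,11}  ✓accept
after full input: {1,2,3,4,5,6,7,8,11}  (accept=1 in)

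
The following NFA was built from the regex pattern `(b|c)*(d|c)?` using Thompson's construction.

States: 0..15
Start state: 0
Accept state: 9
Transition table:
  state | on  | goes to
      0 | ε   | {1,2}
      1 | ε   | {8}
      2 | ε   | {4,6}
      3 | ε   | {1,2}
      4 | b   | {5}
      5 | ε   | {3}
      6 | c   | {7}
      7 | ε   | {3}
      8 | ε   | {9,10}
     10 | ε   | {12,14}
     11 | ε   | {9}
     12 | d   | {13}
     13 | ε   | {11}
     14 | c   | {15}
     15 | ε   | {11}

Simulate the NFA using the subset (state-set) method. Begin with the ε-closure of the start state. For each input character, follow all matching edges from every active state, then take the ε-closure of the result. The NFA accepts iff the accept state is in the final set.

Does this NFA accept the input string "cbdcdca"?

Answer: REJECT

Steps:
start: ε-closure({0}) = {0,1,2,4,6,8,9,10,12,14}
'c' @ 1: {1,2,3,4,6,7,8,9,10,11,12,14,15}  (accept∈set)
'b' @ 2: {1,2,3,4,5,6,8,9,10,12,14}  (accept∈set)
'd' @ 3: {9,11,13}  (accept∈set)
'c' @ 4: {}  — dead — no transitions
rest 'dca' ignored (set empty)
final: {}; accept 9 not in set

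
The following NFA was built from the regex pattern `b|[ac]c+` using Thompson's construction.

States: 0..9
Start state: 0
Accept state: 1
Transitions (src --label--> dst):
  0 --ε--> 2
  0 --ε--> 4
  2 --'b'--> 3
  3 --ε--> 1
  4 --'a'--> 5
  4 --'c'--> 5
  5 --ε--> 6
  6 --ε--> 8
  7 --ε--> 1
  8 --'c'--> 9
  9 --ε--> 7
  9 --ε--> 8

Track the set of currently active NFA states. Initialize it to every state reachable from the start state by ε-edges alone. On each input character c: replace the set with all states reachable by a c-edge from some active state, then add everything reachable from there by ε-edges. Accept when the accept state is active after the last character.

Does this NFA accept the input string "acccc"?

S₀ = ε-closure({0}) = {0,2,4}
'a' @ 1: {5,6,8}
'c' @ 2: {1,7,8,9}  [accepting]
'c' @ 3: {1,7,8,9}  [accepting]
'c' @ 4: {1,7,8,9}  [accepting]
'c' @ 5: {1,7,8,9}  [accepting]
after full input: {1,7,8,9}  (accept=1 in)

Answer: ACCEPT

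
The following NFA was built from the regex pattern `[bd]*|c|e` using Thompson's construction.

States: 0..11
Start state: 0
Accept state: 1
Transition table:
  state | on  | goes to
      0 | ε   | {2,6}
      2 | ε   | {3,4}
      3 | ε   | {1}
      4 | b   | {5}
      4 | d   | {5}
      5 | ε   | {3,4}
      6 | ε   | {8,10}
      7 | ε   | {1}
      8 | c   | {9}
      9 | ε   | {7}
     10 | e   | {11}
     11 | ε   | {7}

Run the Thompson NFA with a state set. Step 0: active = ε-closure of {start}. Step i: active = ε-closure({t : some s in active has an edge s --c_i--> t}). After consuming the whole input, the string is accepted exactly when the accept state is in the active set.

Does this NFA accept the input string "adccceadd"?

Answer: REJECT

Steps:
initial (ε-close {0}): {0,1,2,3,4,6,8,10}
'a' @ 1: {}  — dead — no transitions
rest 'dccceadd' ignored (set empty)
end set {} — state 1 not in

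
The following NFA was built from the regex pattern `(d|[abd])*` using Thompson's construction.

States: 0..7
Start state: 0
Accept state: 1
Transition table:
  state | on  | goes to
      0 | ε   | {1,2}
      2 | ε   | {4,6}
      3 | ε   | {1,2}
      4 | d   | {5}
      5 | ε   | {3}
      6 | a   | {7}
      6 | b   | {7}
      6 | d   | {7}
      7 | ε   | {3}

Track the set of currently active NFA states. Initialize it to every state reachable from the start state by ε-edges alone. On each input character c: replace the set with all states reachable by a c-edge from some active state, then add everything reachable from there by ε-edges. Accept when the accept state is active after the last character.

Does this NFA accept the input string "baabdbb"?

Answer: ACCEPT

Steps:
start: ε-closure({0}) = {0,1,2,4,6}
'b' @ 1: {1,2,3,4,6,7}  (accept∈set)
'a' @ 2: {1,2,3,4,6,7}  (accept∈set)
'a' @ 3: {1,2,3,4,6,7}  (accept∈set)
'b' @ 4: {1,2,3,4,6,7}  (accept∈set)
'd' @ 5: {1,2,3,4,5,6,7}  (accept∈set)
'b' @ 6: {1,2,3,4,6,7}  (accept∈set)
'b' @ 7: {1,2,3,4,6,7}  (accept∈set)
end set {1,2,3,4,6,7} — state 1 in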